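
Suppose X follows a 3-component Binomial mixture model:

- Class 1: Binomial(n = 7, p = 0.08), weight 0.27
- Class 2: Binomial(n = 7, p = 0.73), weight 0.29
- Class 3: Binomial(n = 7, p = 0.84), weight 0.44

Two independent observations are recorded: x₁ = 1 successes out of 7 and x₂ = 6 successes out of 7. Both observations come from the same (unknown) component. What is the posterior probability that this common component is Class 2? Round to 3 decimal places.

0.905

Posterior ∝ prior × likelihood, so P(k | x) ∝ P(Z=k) f_k(x); normalise over all components.
Since both observations come from the same component, the likelihood for component k is f_k(x₁)·f_k(x₂).
  L_1 = [C(7,1)·0.08^1·0.92^6 = 7·0.08·0.606355 = 0.339559] × [1.68821e-06] = 5.73246e-07
  L_2 = [C(7,1)·0.73^1·0.27^6 = 7·0.73·0.00038742 = 0.00197972] × [0.286022] = 0.000566242
  L_3 = [C(7,1)·0.84^1·0.16^6 = 7·0.84·1.67772e-05 = 9.865e-05] × [0.393454] = 3.88142e-05
Prior × likelihood for each component:
  P(Z=1)·L_1 = 0.27 × 5.73246e-07 = 1.54776e-07
  P(Z=2)·L_2 = 0.29 × 0.000566242 = 0.00016421
  P(Z=3)·L_3 = 0.44 × 3.88142e-05 = 1.70783e-05
Denominator: 1.54776e-07 + 0.00016421 + 1.70783e-05 = 0.000181443
So the posterior for Class 2 is 0.00016421 / 0.000181443 ≈ 0.905.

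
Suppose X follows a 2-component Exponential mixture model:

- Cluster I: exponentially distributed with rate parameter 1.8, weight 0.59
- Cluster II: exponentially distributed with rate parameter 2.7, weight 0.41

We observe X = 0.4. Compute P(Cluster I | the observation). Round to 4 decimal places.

0.5790

The responsibility of component k is w_k f_k(x) divided by Σ_j w_j f_j(x).
Exponential densities:
  p_I = 1.8·e^(−1.8·0.4) = 1.8·e^(−0.7200) = 0.876154
  p_II = 2.7·e^(−2.7·0.4) = 2.7·e^(−1.0800) = 0.916908
Multiply by the mixture weights:
  w_I·p_I = 0.59 × 0.876154 = 0.516931
  w_II·p_II = 0.41 × 0.916908 = 0.375932
Denominator: 0.516931 + 0.375932 = 0.892863
P(Cluster I | x) = 0.516931 / 0.892863 ≈ 0.5790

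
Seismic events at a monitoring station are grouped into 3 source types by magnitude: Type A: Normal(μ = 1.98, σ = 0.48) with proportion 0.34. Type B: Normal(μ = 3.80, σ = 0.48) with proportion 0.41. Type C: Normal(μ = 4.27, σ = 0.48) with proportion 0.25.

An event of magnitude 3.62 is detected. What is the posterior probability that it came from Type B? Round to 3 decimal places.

0.791

P(component k | x) = π_k·f_k(x) / marginal(x), where marginal(x) = Σ_j π_j·f_j(x).
Component likelihoods at x = 3.62:
  f_A = (1/(0.48·√(2π)))·exp(−(3.62−1.98)²/(2·0.48²)) = 0.831130·exp(-5.83681) = 0.00242536
  f_B = (1/(0.48·√(2π)))·exp(−(3.62−3.80)²/(2·0.48²)) = 0.831130·exp(-0.07031) = 0.774698
  f_C = (1/(0.48·√(2π)))·exp(−(3.62−4.27)²/(2·0.48²)) = 0.831130·exp(-0.91688) = 0.332255
Multiply by the mixture weights:
  π_A·f_A = 0.34 × 0.00242536 = 0.000824623
  π_B·f_B = 0.41 × 0.774698 = 0.317626
  π_C·f_C = 0.25 × 0.332255 = 0.0830637
Denominator: 0.000824623 + 0.317626 + 0.0830637 = 0.401515
P(Type B | 3.62) = 0.317626 / 0.401515 ≈ 0.791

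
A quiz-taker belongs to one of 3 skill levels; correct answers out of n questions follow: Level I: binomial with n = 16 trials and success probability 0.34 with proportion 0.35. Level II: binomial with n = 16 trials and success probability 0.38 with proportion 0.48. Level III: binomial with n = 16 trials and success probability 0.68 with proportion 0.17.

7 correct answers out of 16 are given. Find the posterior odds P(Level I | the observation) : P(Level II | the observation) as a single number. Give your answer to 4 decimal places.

Since P(k|x) ∝ w_k f_k(x), the posterior odds are w_i f_i(x) / (w_j f_j(x)).
Binomial probabilities:
  L_I = 0.142782
  L_II = 0.177189
  L_III = 0.0270606
Posterior odds = (w_I·L_I) / (w_II·L_II) = (0.35·0.142782) / (0.48·0.177189) = 0.0499737 / 0.0850507 ≈ 0.5876

0.5876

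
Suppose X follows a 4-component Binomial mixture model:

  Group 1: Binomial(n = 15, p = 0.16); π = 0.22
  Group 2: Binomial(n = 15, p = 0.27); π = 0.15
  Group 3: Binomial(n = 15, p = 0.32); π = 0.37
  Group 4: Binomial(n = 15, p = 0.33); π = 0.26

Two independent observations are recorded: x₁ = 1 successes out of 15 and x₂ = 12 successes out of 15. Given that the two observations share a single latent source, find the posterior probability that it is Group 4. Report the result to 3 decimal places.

P(component k | x) = π_k·f_k(x) / marginal(x), where marginal(x) = Σ_j π_j·f_j(x).
Since both observations come from the same component, the likelihood for component k is f_k(x₁)·f_k(x₂).
  p_1 = [C(15,1)·0.16^1·0.84^14 = 15·0.16·0.0870783 = 0.208988] × [7.59083e-08] = 1.58639e-08
  p_2 = [C(15,1)·0.27^1·0.73^14 = 15·0.27·0.0122045 = 0.0494282] × [2.65672e-05] = 1.31317e-06
  p_3 = [C(15,1)·0.32^1·0.68^14 = 15·0.32·0.00451986 = 0.0216953] × [0.000164945] = 3.57852e-06
  p_4 = [C(15,1)·0.33^1·0.67^14 = 15·0.33·0.00367322 = 0.0181825] × [0.000228246] = 4.15007e-06
Unnormalised posteriors:
  π_1·p_1 = 0.22 × 1.58639e-08 = 3.49006e-09
  π_2·p_2 = 0.15 × 1.31317e-06 = 1.96975e-07
  π_3·p_3 = 0.37 × 3.57852e-06 = 1.32405e-06
  π_4·p_4 = 0.26 × 4.15007e-06 = 1.07902e-06
Marginal: 3.49006e-09 + 1.96975e-07 + 1.32405e-06 + 1.07902e-06 = 2.60354e-06
Responsibility of Group 4: 1.07902e-06 / 2.60354e-06 ≈ 0.414

0.414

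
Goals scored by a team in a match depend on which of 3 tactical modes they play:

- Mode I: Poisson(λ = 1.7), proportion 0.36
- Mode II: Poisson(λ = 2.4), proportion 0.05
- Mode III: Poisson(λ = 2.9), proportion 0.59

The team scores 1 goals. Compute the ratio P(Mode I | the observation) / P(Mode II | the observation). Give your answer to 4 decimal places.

Since P(k|x) ∝ π_k f_k(x), the posterior odds are π_i f_i(x) / (π_j f_j(x)).
Poisson probabilities:
  L_I = 0.310562
  L_II = 0.217723
  L_III = 0.159567
Odds = (0.36/0.05) × (0.310562/0.217723) = 7.2 × 1.42641 ≈ 10.2701

10.2701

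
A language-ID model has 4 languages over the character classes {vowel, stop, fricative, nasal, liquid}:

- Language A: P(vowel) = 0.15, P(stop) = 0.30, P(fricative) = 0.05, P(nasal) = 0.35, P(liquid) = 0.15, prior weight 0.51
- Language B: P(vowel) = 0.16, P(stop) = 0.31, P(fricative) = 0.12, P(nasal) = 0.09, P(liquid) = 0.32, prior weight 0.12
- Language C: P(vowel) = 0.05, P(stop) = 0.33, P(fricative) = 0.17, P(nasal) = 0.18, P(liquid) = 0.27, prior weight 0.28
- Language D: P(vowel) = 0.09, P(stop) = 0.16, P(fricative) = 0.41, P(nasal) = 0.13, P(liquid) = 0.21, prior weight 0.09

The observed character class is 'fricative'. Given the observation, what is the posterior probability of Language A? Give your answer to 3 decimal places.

0.205

The responsibility of component k is w_k f_k(x) divided by Σ_j w_j f_j(x).
Categorical probabilities:
  p_A = P(fricative | comp) = 0.05
  p_B = P(fricative | comp) = 0.12
  p_C = P(fricative | comp) = 0.17
  p_D = P(fricative | comp) = 0.41
Prior × likelihood for each component:
  w_A·p_A = 0.51 × 0.05 = 0.0255
  w_B·p_B = 0.12 × 0.12 = 0.0144
  w_C·p_C = 0.28 × 0.17 = 0.0476
  w_D·p_D = 0.09 × 0.41 = 0.0369
Marginal: 0.0255 + 0.0144 + 0.0476 + 0.0369 = 0.1244
P(Language A | x) = 0.0255 / 0.1244 ≈ 0.205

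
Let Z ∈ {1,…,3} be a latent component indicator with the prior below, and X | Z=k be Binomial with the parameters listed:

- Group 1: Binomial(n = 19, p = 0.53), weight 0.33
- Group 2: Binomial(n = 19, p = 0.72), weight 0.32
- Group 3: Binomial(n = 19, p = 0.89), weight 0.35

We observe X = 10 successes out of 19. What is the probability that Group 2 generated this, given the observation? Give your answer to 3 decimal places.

By Bayes' theorem, P(k | x) = P(Z=k) f_k(x) / Σ_j P(Z=j) f_j(x).
Component likelihoods at x = 10 successes out of 19:
  L_1 = 0.180804
  L_2 = 0.0365861
  L_3 = 6.79208e-05
Weight by the priors:
  P(Z=1)·L_1 = 0.33 × 0.180804 = 0.0596653
  P(Z=2)·L_2 = 0.32 × 0.0365861 = 0.0117075
  P(Z=3)·L_3 = 0.35 × 6.79208e-05 = 2.37723e-05
Sum: 0.0596653 + 0.0117075 + 2.37723e-05 = 0.0713966
P(Group 2 | 10 successes out of 19) = 0.0117075 / 0.0713966 ≈ 0.164

0.164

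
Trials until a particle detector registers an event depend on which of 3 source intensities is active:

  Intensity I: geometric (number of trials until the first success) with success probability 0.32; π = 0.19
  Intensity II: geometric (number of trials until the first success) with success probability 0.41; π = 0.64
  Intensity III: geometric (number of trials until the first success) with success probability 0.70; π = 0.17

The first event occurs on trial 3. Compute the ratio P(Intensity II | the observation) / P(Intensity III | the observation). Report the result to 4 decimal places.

8.5286

Only the two components matter; the odds are (P(Z=i) f_i(x)) / (P(Z=j) f_j(x)).
Component likelihoods at x = 3:
  L_I = 0.147968
  L_II = 0.142721
  L_III = 0.063
0.0913414 / 0.01071 ≈ 8.5286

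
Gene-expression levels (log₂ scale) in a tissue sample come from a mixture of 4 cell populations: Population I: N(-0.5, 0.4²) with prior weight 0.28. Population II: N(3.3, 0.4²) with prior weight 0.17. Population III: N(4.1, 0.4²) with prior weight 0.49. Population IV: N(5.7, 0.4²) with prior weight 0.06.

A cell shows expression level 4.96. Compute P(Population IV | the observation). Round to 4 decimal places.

Posterior ∝ prior × likelihood, so P(k | x) ∝ π_k f_k(x); normalise over all components.
Evaluate each component's likelihood at the observed value:
  p_I = 3.46285e-41
  p_II = 0.000181565
  p_III = 0.0988751
  p_IV = 0.180162
Weight by the priors:
  π_I·p_I = 0.28 × 3.46285e-41 = 9.69597e-42
  π_II·p_II = 0.17 × 0.000181565 = 3.0866e-05
  π_III·p_III = 0.49 × 0.0988751 = 0.0484488
  π_IV·p_IV = 0.06 × 0.180162 = 0.0108097
Marginal: 9.69597e-42 + 3.0866e-05 + 0.0484488 + 0.0108097 = 0.0592894
So the posterior for Population IV is 0.0108097 / 0.0592894 ≈ 0.1823.

0.1823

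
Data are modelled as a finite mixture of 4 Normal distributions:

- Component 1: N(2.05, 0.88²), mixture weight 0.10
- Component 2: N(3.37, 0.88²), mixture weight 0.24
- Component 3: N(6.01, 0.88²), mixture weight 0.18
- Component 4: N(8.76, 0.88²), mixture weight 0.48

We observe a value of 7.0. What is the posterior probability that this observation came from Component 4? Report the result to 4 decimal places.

0.4045

Apply Bayes' rule: the posterior for each component is proportional to its prior times its likelihood at x.
Component likelihoods at x = 7.0:
  L_1 = 6.10595e-08
  L_2 = 9.15232e-05
  L_3 = 0.240769
  L_4 = 0.0613534
Unnormalised posteriors:
  π_1·L_1 = 0.10 × 6.10595e-08 = 6.10595e-09
  π_2·L_2 = 0.24 × 9.15232e-05 = 2.19656e-05
  π_3·L_3 = 0.18 × 0.240769 = 0.0433384
  π_4·L_4 = 0.48 × 0.0613534 = 0.0294496
Evidence: 6.10595e-09 + 2.19656e-05 + 0.0433384 + 0.0294496 = 0.07281
P(Component 4 | the observation) ≈ 0.4045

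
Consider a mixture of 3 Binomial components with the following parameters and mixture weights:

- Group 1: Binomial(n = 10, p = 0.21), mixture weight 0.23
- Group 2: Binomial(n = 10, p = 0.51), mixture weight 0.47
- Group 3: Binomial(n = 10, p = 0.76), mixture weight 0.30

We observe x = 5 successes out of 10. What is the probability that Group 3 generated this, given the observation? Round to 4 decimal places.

Apply Bayes' rule: the posterior for each component is proportional to its prior times its likelihood at x.
Component likelihoods at x = 5 successes out of 10:
  p_1 = 0.0316689
  p_2 = 0.245602
  p_3 = 0.0508774
Multiply by the mixture weights:
  π_1·p_1 = 0.23 × 0.0316689 = 0.00728384
  π_2·p_2 = 0.47 × 0.245602 = 0.115433
  π_3·p_3 = 0.30 × 0.0508774 = 0.0152632
Sum: 0.00728384 + 0.115433 + 0.0152632 = 0.13798
So the posterior for Group 3 is 0.0152632 / 0.13798 ≈ 0.1106.

0.1106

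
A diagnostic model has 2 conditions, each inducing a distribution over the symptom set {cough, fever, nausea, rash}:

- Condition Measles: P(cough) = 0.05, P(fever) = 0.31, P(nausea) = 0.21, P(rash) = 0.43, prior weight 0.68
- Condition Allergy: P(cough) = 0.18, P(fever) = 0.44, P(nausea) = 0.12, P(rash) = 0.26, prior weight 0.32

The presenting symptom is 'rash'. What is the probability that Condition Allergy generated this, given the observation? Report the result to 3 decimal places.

0.222

P(component k | x) = π_k·f_k(x) / marginal(x), where marginal(x) = Σ_j π_j·f_j(x).
Evaluate each component's likelihood at the observed value:
  p_Measles = P(rash | comp) = 0.43
  p_Allergy = P(rash | comp) = 0.26
Multiply by the mixture weights:
  π_Measles·p_Measles = 0.68 × 0.43 = 0.2924
  π_Allergy·p_Allergy = 0.32 × 0.26 = 0.0832
Denominator: 0.2924 + 0.0832 = 0.3756
P(Condition Allergy | 'rash') = 0.0832 / 0.3756 ≈ 0.222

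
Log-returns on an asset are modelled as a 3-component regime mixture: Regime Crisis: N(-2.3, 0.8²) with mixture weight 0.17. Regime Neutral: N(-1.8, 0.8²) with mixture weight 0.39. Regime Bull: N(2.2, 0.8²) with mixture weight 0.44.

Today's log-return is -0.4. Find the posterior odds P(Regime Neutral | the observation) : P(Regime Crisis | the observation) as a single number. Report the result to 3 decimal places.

Since P(k|x) ∝ w_k f_k(x), the posterior odds are w_i f_i(x) / (w_j f_j(x)).
Normal densities:
  p_Crisis = 0.0297149
  p_Neutral = 0.107847
  p_Bull = 0.00253631
Odds = (0.39/0.17) × (0.107847/0.0297149) = 2.29412 × 3.62938 ≈ 8.326

8.326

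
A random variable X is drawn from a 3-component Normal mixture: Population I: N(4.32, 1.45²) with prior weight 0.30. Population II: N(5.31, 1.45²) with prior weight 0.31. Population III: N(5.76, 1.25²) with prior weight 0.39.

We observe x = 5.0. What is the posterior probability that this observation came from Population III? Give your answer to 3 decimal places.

0.397

Apply Bayes' rule: the posterior for each component is proportional to its prior times its likelihood at x.
Normal densities:
  p_I = (1/(1.45·√(2π)))·exp(−(5.0−4.32)²/(2·1.45²)) = 0.275133·exp(-0.10996) = 0.246482
  p_II = (1/(1.45·√(2π)))·exp(−(5.0−5.31)²/(2·1.45²)) = 0.275133·exp(-0.02285) = 0.268916
  p_III = (1/(1.25·√(2π)))·exp(−(5.0−5.76)²/(2·1.25²)) = 0.319154·exp(-0.18483) = 0.265295
Unnormalised posteriors:
  π_I·p_I = 0.30 × 0.246482 = 0.0739446
  π_II·p_II = 0.31 × 0.268916 = 0.083364
  π_III·p_III = 0.39 × 0.265295 = 0.103465
Denominator: 0.0739446 + 0.083364 + 0.103465 = 0.260774
P(Population III | x) = 0.103465 / 0.260774 ≈ 0.397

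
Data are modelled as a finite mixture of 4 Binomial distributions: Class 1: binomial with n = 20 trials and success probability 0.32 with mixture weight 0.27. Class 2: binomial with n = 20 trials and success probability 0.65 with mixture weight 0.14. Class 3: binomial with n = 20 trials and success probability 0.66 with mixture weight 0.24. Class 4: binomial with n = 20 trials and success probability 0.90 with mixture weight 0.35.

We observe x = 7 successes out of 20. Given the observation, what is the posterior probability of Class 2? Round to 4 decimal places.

0.0128

Posterior ∝ prior × likelihood, so P(k | x) ∝ w_k f_k(x); normalise over all components.
Binomial probabilities:
  L_1 = C(20,7)·0.32^7·0.68^13 = 77520·0.000343597·0.00664685 = 0.177043
  L_2 = C(20,7)·0.65^7·0.35^13 = 77520·0.0490223·1.18273e-06 = 0.00449461
  L_3 = C(20,7)·0.66^7·0.34^13 = 77520·0.0545516·8.11383e-07 = 0.00343121
  L_4 = C(20,7)·0.90^7·0.10^13 = 77520·0.478297·1e-13 = 3.70776e-09
Prior × likelihood for each component:
  w_1·L_1 = 0.27 × 0.177043 = 0.0478017
  w_2·L_2 = 0.14 × 0.00449461 = 0.000629245
  w_3·L_3 = 0.24 × 0.00343121 = 0.00082349
  w_4·L_4 = 0.35 × 3.70776e-09 = 1.29772e-09
Denominator: 0.0478017 + 0.000629245 + 0.00082349 + 1.29772e-09 = 0.0492544
Responsibility of Class 2: 0.000629245 / 0.0492544 ≈ 0.0128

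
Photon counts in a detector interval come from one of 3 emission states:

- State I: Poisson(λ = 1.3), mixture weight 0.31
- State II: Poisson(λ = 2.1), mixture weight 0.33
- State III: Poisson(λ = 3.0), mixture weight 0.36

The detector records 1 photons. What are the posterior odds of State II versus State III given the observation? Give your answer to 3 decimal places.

Since P(k|x) ∝ w_k f_k(x), the posterior odds are w_i f_i(x) / (w_j f_j(x)).
Component likelihoods at x = 1 photons:
  L_I = 0.354291
  L_II = 0.257158
  L_III = 0.149361
Odds = (0.33/0.36) × (0.257158/0.149361) = 0.916667 × 1.72172 ≈ 1.578

1.578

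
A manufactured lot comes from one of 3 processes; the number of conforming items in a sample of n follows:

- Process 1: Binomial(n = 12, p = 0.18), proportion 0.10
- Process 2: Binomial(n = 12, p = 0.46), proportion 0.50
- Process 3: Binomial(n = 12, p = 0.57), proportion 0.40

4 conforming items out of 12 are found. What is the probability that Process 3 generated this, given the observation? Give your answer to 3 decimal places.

0.212

By Bayes' theorem, P(k | x) = π_k f_k(x) / Σ_j π_j f_j(x).
Binomial probabilities:
  L_1 = 0.10622
  L_2 = 0.160246
  L_3 = 0.0610734
Unnormalised posteriors:
  π_1·L_1 = 0.10 × 0.10622 = 0.010622
  π_2·L_2 = 0.50 × 0.160246 = 0.0801229
  π_3·L_3 = 0.40 × 0.0610734 = 0.0244294
Evidence: 0.010622 + 0.0801229 + 0.0244294 = 0.115174
P(Process 3 | the observation) ≈ 0.212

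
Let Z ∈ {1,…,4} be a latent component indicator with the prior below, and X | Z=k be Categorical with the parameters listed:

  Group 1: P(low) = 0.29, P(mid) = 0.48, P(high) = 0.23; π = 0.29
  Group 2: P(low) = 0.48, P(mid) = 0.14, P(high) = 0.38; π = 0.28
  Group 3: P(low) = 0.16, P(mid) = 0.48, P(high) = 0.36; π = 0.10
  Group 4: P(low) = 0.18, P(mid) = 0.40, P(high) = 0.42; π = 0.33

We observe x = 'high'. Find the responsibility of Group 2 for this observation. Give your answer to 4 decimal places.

0.3060

P(component k | x) = P(Z=k)·f_k(x) / marginal(x), where marginal(x) = Σ_j P(Z=j)·f_j(x).
Evaluate each component's likelihood at the observed value:
  L_1 = 0.23
  L_2 = 0.38
  L_3 = 0.36
  L_4 = 0.42
Unnormalised posteriors:
  P(Z=1)·L_1 = 0.29 × 0.23 = 0.0667
  P(Z=2)·L_2 = 0.28 × 0.38 = 0.1064
  P(Z=3)·L_3 = 0.10 × 0.36 = 0.036
  P(Z=4)·L_4 = 0.33 × 0.42 = 0.1386
Sum: 0.0667 + 0.1064 + 0.036 + 0.1386 = 0.3477
P(Group 2 | data) = 0.1064 / 0.3477 ≈ 0.3060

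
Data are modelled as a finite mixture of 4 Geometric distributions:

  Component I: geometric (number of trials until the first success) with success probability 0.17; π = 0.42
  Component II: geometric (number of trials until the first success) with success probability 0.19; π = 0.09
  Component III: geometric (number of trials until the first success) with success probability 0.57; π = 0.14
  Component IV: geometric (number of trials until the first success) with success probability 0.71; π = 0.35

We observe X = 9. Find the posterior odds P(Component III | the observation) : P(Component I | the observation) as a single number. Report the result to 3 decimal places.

Since P(k|x) ∝ w_k f_k(x), the posterior odds are w_i f_i(x) / (w_j f_j(x)).
Component likelihoods at x = 9:
  f_I = 0.038289
  f_II = 0.0352074
  f_III = 0.000666227
  f_IV = 3.55175e-05
Posterior odds = (w_III·f_III) / (w_I·f_I) = (0.14·0.000666227) / (0.42·0.038289) = 9.32718e-05 / 0.0160814 ≈ 0.006

0.006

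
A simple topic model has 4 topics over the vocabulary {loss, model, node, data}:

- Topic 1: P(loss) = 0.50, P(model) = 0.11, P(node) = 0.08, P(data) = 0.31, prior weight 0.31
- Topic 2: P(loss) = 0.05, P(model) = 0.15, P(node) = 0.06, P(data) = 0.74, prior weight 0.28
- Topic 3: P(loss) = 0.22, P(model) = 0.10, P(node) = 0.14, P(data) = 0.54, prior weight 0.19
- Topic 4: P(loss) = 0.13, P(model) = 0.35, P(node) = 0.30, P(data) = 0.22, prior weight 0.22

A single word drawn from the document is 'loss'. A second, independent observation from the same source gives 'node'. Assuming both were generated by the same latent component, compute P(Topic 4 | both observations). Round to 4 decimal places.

0.3101

The responsibility of component k is P(Z=k) f_k(x) divided by Σ_j P(Z=j) f_j(x).
Since both observations come from the same component, the likelihood for component k is f_k(x₁)·f_k(x₂).
  p_1 = [P(loss | comp) = 0.50] × [0.08] = 0.04
  p_2 = [P(loss | comp) = 0.05] × [0.06] = 0.003
  p_3 = [P(loss | comp) = 0.22] × [0.14] = 0.0308
  p_4 = [P(loss | comp) = 0.13] × [0.3] = 0.039
Multiply by the mixture weights:
  P(Z=1)·p_1 = 0.31 × 0.04 = 0.0124
  P(Z=2)·p_2 = 0.28 × 0.003 = 0.00084
  P(Z=3)·p_3 = 0.19 × 0.0308 = 0.005852
  P(Z=4)·p_4 = 0.22 × 0.039 = 0.00858
Denominator: 0.0124 + 0.00084 + 0.005852 + 0.00858 = 0.027672
P(Topic 4 | data) ≈ 0.3101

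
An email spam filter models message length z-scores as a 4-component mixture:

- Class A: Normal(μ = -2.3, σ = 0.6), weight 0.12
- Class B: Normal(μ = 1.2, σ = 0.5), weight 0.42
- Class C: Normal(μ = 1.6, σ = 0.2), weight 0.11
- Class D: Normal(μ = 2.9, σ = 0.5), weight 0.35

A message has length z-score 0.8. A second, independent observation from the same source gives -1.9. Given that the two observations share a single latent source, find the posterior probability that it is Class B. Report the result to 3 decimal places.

0.013

By Bayes' theorem, P(k | x) = π_k f_k(x) / Σ_j π_j f_j(x).
Since both observations come from the same component, the likelihood for component k is f_k(x₁)·f_k(x₂).
  f_A = [1.06202e-06] × [0.532413] = 5.65435e-07
  f_B = [0.579383] × [3.58757e-09] = 2.07858e-09
  f_C = [0.000669151] × [6.28836e-67] = 4.20786e-70
  f_D = [0.000117886] × [7.75622e-21] = 9.14351e-25
Weight by the priors:
  π_A·f_A = 0.12 × 5.65435e-07 = 6.78522e-08
  π_B·f_B = 0.42 × 2.07858e-09 = 8.73002e-10
  π_C·f_C = 0.11 × 4.20786e-70 = 4.62865e-71
  π_D·f_D = 0.35 × 9.14351e-25 = 3.20023e-25
Normaliser: 6.78522e-08 + 8.73002e-10 + 4.62865e-71 + 3.20023e-25 = 6.87252e-08
P(Class B | data) ≈ 0.013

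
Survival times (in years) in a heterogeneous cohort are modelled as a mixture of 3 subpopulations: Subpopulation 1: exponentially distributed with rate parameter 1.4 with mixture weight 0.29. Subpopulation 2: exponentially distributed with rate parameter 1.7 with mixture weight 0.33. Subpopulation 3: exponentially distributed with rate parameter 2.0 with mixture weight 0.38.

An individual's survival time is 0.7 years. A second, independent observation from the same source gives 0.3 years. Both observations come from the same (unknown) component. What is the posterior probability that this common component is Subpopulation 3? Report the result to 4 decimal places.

0.3955

The responsibility of component k is w_k f_k(x) divided by Σ_j w_j f_j(x).
Since both observations come from the same component, the likelihood for component k is f_k(x₁)·f_k(x₂).
  L_1 = [1.4·e^(−1.4·0.7) = 1.4·e^(−0.9800) = 0.525436] × [0.919866] = 0.48333
  L_2 = [1.7·e^(−1.7·0.7) = 1.7·e^(−1.1900) = 0.517176] × [1.02084] = 0.527955
  L_3 = [2.0·e^(−2.0·0.7) = 2.0·e^(−1.4000) = 0.493194] × [1.09762] = 0.541341
Prior × likelihood for each component:
  w_1·L_1 = 0.29 × 0.48333 = 0.140166
  w_2·L_2 = 0.33 × 0.527955 = 0.174225
  w_3·L_3 = 0.38 × 0.541341 = 0.20571
Denominator: 0.140166 + 0.174225 + 0.20571 = 0.520101
So the posterior for Subpopulation 3 is 0.20571 / 0.520101 ≈ 0.3955.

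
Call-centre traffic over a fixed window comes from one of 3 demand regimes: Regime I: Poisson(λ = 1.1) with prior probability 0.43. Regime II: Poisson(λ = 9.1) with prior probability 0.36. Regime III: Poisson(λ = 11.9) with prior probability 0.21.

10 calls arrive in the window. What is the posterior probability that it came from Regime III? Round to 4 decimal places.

Apply Bayes' rule: the posterior for each component is proportional to its prior times its likelihood at x.
Component likelihoods at x = 10 calls:
  L_I = e^(−1.1)·1.1^10/10! = 2.37925e-07
  L_II = e^(−9.1)·9.1^10/10! = 0.119832
  L_III = e^(−11.9)·11.9^10/10! = 0.106562
Prior × likelihood for each component:
  π_I·L_I = 0.43 × 2.37925e-07 = 1.02308e-07
  π_II·L_II = 0.36 × 0.119832 = 0.0431394
  π_III·L_III = 0.21 × 0.106562 = 0.022378
Marginal: 1.02308e-07 + 0.0431394 + 0.022378 = 0.0655175
Responsibility of Regime III: 0.022378 / 0.0655175 ≈ 0.3416

0.3416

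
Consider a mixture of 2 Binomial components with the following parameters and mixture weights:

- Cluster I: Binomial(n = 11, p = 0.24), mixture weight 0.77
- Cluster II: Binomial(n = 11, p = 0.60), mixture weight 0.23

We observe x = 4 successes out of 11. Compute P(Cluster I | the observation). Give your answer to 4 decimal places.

0.8845

By Bayes' theorem, P(k | x) = π_k f_k(x) / Σ_j π_j f_j(x).
Binomial probabilities:
  f_I = 0.160344
  f_II = 0.0700711
Multiply by the mixture weights:
  π_I·f_I = 0.77 × 0.160344 = 0.123465
  π_II·f_II = 0.23 × 0.0700711 = 0.0161164
Normaliser: 0.123465 + 0.0161164 = 0.139582
P(Cluster I | data) = 0.123465 / 0.139582 ≈ 0.8845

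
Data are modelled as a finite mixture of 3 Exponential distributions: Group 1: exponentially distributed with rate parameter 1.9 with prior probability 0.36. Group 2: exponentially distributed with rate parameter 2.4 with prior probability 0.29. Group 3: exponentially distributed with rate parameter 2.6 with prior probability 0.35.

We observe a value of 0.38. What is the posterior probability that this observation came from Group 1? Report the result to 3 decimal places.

0.350

P(component k | x) = w_k·f_k(x) / marginal(x), where marginal(x) = Σ_j w_j·f_j(x).
Evaluate each component's likelihood at the observed value:
  f_1 = 1.9·e^(−1.9·0.38) = 1.9·e^(−0.7220) = 0.922981
  f_2 = 2.4·e^(−2.4·0.38) = 2.4·e^(−0.9120) = 0.964128
  f_3 = 2.6·e^(−2.6·0.38) = 2.6·e^(−0.9880) = 0.968034
Weight by the priors:
  w_1·f_1 = 0.36 × 0.922981 = 0.332273
  w_2·f_2 = 0.29 × 0.964128 = 0.279597
  w_3·f_3 = 0.35 × 0.968034 = 0.338812
Evidence: 0.332273 + 0.279597 + 0.338812 = 0.950682
Responsibility of Group 1: 0.332273 / 0.950682 ≈ 0.350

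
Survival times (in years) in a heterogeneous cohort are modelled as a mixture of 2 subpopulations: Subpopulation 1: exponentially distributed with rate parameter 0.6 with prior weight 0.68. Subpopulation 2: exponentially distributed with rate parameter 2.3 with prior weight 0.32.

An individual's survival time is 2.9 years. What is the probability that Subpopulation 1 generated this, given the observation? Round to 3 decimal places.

The responsibility of component k is π_k f_k(x) divided by Σ_j π_j f_j(x).
Exponential densities:
  f_1 = 0.6·e^(−0.6·2.9) = 0.6·e^(−1.7400) = 0.105312
  f_2 = 2.3·e^(−2.3·2.9) = 2.3·e^(−6.6700) = 0.00291732
Prior × likelihood for each component:
  π_1·f_1 = 0.68 × 0.105312 = 0.0716123
  π_2·f_2 = 0.32 × 0.00291732 = 0.000933541
Denominator: 0.0716123 + 0.000933541 = 0.0725459
So the posterior for Subpopulation 1 is 0.0716123 / 0.0725459 ≈ 0.987.

0.987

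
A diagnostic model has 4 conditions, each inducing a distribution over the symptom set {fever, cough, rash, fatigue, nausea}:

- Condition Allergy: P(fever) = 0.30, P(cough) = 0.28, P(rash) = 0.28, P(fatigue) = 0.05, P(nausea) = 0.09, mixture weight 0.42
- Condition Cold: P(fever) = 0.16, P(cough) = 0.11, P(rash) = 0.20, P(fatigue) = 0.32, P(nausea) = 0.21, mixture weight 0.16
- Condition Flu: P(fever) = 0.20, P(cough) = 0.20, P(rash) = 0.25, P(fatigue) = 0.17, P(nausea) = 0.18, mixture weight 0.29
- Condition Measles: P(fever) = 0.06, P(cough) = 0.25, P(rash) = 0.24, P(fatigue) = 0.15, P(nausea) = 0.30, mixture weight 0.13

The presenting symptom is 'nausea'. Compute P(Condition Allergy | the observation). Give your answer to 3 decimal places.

Apply Bayes' rule: the posterior for each component is proportional to its prior times its likelihood at x.
Categorical probabilities:
  L_Allergy = 0.09
  L_Cold = 0.21
  L_Flu = 0.18
  L_Measles = 0.3
Multiply by the mixture weights:
  π_Allergy·L_Allergy = 0.42 × 0.09 = 0.0378
  π_Cold·L_Cold = 0.16 × 0.21 = 0.0336
  π_Flu·L_Flu = 0.29 × 0.18 = 0.0522
  π_Measles·L_Measles = 0.13 × 0.3 = 0.039
Denominator: 0.0378 + 0.0336 + 0.0522 + 0.039 = 0.1626
So the posterior for Condition Allergy is 0.0378 / 0.1626 ≈ 0.232.

0.232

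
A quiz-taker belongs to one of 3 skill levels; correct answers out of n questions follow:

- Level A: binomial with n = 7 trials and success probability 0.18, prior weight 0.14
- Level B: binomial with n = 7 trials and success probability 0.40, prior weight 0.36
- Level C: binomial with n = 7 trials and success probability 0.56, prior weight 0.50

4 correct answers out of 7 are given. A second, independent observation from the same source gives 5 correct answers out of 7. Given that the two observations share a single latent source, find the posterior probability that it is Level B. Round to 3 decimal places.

0.141

Apply Bayes' rule: the posterior for each component is proportional to its prior times its likelihood at x.
Since both observations come from the same component, the likelihood for component k is f_k(x₁)·f_k(x₂).
  L_A = [C(7,4)·0.18^4·0.82^3 = 35·0.00104976·0.551368 = 0.0202581] × [0.00266815] = 5.40517e-05
  L_B = [C(7,4)·0.40^4·0.60^3 = 35·0.0256·0.216 = 0.193536] × [0.0774144] = 0.0149825
  L_C = [C(7,4)·0.56^4·0.44^3 = 35·0.098345·0.085184 = 0.29321] × [0.223906] = 0.0656512
Prior × likelihood for each component:
  π_A·L_A = 0.14 × 5.40517e-05 = 7.56723e-06
  π_B·L_B = 0.36 × 0.0149825 = 0.00539369
  π_C·L_C = 0.50 × 0.0656512 = 0.0328256
Denominator: 7.56723e-06 + 0.00539369 + 0.0328256 = 0.0382269
So the posterior for Level B is 0.00539369 / 0.0382269 ≈ 0.141.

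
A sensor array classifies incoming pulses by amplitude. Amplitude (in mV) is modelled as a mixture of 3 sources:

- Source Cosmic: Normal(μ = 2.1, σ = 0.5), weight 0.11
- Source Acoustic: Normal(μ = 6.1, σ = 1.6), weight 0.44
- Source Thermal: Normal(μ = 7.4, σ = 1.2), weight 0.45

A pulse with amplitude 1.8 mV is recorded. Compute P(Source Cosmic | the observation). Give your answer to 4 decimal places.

0.9611

By Bayes' theorem, P(k | x) = π_k f_k(x) / Σ_j π_j f_j(x).
Evaluate each component's likelihood at the observed value:
  L_Cosmic = 0.666449
  L_Acoustic = 0.00673613
  L_Thermal = 6.20504e-06
Prior × likelihood for each component:
  π_Cosmic·L_Cosmic = 0.11 × 0.666449 = 0.0733094
  π_Acoustic·L_Acoustic = 0.44 × 0.00673613 = 0.0029639
  π_Thermal·L_Thermal = 0.45 × 6.20504e-06 = 2.79227e-06
Denominator: 0.0733094 + 0.0029639 + 2.79227e-06 = 0.0762761
So the posterior for Source Cosmic is 0.0733094 / 0.0762761 ≈ 0.9611.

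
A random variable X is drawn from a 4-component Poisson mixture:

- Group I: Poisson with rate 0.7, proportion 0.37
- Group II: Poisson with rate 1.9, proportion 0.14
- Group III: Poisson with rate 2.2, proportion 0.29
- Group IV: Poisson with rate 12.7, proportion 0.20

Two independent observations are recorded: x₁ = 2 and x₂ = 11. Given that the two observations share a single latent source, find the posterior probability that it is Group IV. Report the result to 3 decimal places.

Posterior ∝ prior × likelihood, so P(k | x) ∝ π_k f_k(x); normalise over all components.
Since both observations come from the same component, the likelihood for component k is f_k(x₁)·f_k(x₂).
  L_I = [0.121663] × [2.4599e-10] = 2.99279e-11
  L_II = [0.269971] × [4.3649e-06] = 1.1784e-06
  L_III = [0.268144] × [1.62198e-05] = 4.34924e-06
  L_IV = [0.000246058] × [0.105961] = 2.60725e-05
Prior × likelihood for each component:
  π_I·L_I = 0.37 × 2.99279e-11 = 1.10733e-11
  π_II·L_II = 0.14 × 1.1784e-06 = 1.64976e-07
  π_III·L_III = 0.29 × 4.34924e-06 = 1.26128e-06
  π_IV·L_IV = 0.20 × 2.60725e-05 = 5.2145e-06
Denominator: 1.10733e-11 + 1.64976e-07 + 1.26128e-06 + 5.2145e-06 = 6.64077e-06
So the posterior for Group IV is 5.2145e-06 / 6.64077e-06 ≈ 0.785.

0.785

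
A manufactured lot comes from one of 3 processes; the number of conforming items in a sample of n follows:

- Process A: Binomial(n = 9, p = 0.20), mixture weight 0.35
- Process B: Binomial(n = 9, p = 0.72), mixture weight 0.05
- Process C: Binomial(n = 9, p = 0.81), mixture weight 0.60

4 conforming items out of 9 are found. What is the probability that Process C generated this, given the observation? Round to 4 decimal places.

0.2364

P(component k | x) = π_k·f_k(x) / marginal(x), where marginal(x) = Σ_j π_j·f_j(x).
Binomial probabilities:
  L_A = 0.0660603
  L_B = 0.0582761
  L_C = 0.0134301
Prior × likelihood for each component:
  π_A·L_A = 0.35 × 0.0660603 = 0.0231211
  π_B·L_B = 0.05 × 0.0582761 = 0.00291381
  π_C·L_C = 0.60 × 0.0134301 = 0.00805805
Sum: 0.0231211 + 0.00291381 + 0.00805805 = 0.034093
P(Process C | 4 conforming items out of 9) ≈ 0.2364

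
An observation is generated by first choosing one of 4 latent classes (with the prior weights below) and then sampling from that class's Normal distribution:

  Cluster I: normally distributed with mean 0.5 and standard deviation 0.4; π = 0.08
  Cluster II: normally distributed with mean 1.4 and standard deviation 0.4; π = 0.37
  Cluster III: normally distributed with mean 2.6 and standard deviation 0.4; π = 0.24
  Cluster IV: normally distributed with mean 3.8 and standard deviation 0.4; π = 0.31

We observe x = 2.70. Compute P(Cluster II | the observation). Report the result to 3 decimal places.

By Bayes' theorem, P(k | x) = π_k f_k(x) / Σ_j π_j f_j(x).
Normal densities:
  f_I = (1/(0.4·√(2π)))·exp(−(2.70−0.5)²/(2·0.4²)) = 0.997356·exp(-15.12500) = 2.69244e-07
  f_II = (1/(0.4·√(2π)))·exp(−(2.70−1.4)²/(2·0.4²)) = 0.997356·exp(-5.28125) = 0.00507262
  f_III = (1/(0.4·√(2π)))·exp(−(2.70−2.6)²/(2·0.4²)) = 0.997356·exp(-0.03125) = 0.96667
  f_IV = (1/(0.4·√(2π)))·exp(−(2.70−3.8)²/(2·0.4²)) = 0.997356·exp(-3.78125) = 0.0227339
Unnormalised posteriors:
  π_I·f_I = 0.08 × 2.69244e-07 = 2.15395e-08
  π_II·f_II = 0.37 × 0.00507262 = 0.00187687
  π_III·f_III = 0.24 × 0.96667 = 0.232001
  π_IV·f_IV = 0.31 × 0.0227339 = 0.00704751
Evidence: 2.15395e-08 + 0.00187687 + 0.232001 + 0.00704751 = 0.240925
Responsibility of Cluster II: 0.00187687 / 0.240925 ≈ 0.008

0.008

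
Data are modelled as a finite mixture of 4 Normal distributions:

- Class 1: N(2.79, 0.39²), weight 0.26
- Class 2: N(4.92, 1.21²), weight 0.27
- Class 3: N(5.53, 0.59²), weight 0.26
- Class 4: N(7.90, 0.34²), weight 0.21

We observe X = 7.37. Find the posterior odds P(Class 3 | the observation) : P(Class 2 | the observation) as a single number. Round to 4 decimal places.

0.1185

The posterior odds equal the prior odds times the likelihood ratio: (w_i/w_j)·(f_i(x)/f_j(x)).
Component likelihoods at x = 7.37:
  p_1 = 1.1552e-30
  p_2 = 0.042449
  p_3 = 0.00522513
  p_4 = 0.34816
0.00135853 / 0.0114612 ≈ 0.1185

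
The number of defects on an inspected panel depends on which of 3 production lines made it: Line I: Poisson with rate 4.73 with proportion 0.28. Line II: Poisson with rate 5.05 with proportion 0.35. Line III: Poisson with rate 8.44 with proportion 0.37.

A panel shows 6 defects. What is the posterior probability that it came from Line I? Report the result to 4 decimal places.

0.2951

The responsibility of component k is w_k f_k(x) divided by Σ_j w_j f_j(x).
Evaluate each component's likelihood at the observed value:
  p_I = e^(−4.73)·4.73^6/6! = 0.137284
  p_II = e^(−5.05)·5.05^6/6! = 0.147648
  p_III = e^(−8.44)·8.44^6/6! = 0.108462
Unnormalised posteriors:
  w_I·p_I = 0.28 × 0.137284 = 0.0384397
  w_II·p_II = 0.35 × 0.147648 = 0.0516769
  w_III·p_III = 0.37 × 0.108462 = 0.0401309
Denominator: 0.0384397 + 0.0516769 + 0.0401309 = 0.130247
So the posterior for Line I is 0.0384397 / 0.130247 ≈ 0.2951.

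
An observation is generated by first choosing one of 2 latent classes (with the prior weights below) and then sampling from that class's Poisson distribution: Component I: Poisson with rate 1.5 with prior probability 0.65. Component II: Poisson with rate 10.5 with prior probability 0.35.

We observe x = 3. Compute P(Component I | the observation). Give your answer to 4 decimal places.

Apply Bayes' rule: the posterior for each component is proportional to its prior times its likelihood at x.
Component likelihoods at x = 3:
  f_I = 0.125511
  f_II = 0.00531281
Prior × likelihood for each component:
  π_I·f_I = 0.65 × 0.125511 = 0.081582
  π_II·f_II = 0.35 × 0.00531281 = 0.00185948
Evidence: 0.081582 + 0.00185948 = 0.0834414
P(Component I | data) = 0.081582 / 0.0834414 ≈ 0.9777

0.9777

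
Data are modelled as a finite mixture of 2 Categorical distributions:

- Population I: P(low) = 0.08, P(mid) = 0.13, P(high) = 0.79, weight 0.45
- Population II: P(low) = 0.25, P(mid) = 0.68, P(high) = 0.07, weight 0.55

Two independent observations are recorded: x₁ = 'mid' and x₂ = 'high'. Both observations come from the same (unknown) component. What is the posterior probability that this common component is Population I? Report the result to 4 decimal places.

P(component k | x) = π_k·f_k(x) / marginal(x), where marginal(x) = Σ_j π_j·f_j(x).
Since both observations come from the same component, the likelihood for component k is f_k(x₁)·f_k(x₂).
  p_I = [P(mid | comp) = 0.13] × [0.79] = 0.1027
  p_II = [P(mid | comp) = 0.68] × [0.07] = 0.0476
Unnormalised posteriors:
  π_I·p_I = 0.45 × 0.1027 = 0.046215
  π_II·p_II = 0.55 × 0.0476 = 0.02618
Evidence: 0.046215 + 0.02618 = 0.072395
Responsibility of Population I: 0.046215 / 0.072395 ≈ 0.6384

0.6384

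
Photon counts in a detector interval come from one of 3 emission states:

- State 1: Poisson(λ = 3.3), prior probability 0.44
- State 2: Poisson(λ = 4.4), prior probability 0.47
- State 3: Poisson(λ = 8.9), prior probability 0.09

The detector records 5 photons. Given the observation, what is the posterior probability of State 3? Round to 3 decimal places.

Apply Bayes' rule: the posterior for each component is proportional to its prior times its likelihood at x.
Component likelihoods at x = 5 photons:
  p_1 = e^(−3.3)·3.3^5/5! = 0.120286
  p_2 = e^(−4.4)·4.4^5/5! = 0.168728
  p_3 = e^(−8.9)·8.9^5/5! = 0.063467
Multiply by the mixture weights:
  π_1·p_1 = 0.44 × 0.120286 = 0.052926
  π_2·p_2 = 0.47 × 0.168728 = 0.079302
  π_3·p_3 = 0.09 × 0.063467 = 0.00571203
Sum: 0.052926 + 0.079302 + 0.00571203 = 0.13794
P(State 3 | the observation) ≈ 0.041

0.041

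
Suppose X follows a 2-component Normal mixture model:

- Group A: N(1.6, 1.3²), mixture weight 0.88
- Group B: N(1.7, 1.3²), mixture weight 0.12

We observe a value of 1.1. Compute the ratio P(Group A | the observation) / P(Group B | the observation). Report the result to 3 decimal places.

Posterior odds = (w_i f_i(x)) / (w_j f_j(x)); the normalising sum cancels.
Normal densities:
  p_A = (1/(1.3·√(2π)))·exp(−(1.1−1.6)²/(2·1.3²)) = 0.306879·exp(-0.07396) = 0.285
  p_B = (1/(1.3·√(2π)))·exp(−(1.1−1.7)²/(2·1.3²)) = 0.306879·exp(-0.10651) = 0.275874
0.2508 / 0.0331049 ≈ 7.576

7.576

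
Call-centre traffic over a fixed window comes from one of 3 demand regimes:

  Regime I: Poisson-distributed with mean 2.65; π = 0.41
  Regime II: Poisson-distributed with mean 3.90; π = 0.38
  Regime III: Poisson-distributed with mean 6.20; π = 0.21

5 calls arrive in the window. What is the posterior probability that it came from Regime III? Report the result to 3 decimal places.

Posterior ∝ prior × likelihood, so P(k | x) ∝ P(Z=k) f_k(x); normalise over all components.
Evaluate each component's likelihood at the observed value:
  f_I = e^(−2.65)·2.65^5/5! = 0.0769428
  f_II = e^(−3.90)·3.90^5/5! = 0.152193
  f_III = e^(−6.20)·6.20^5/5! = 0.154936
Unnormalised posteriors:
  P(Z=I)·f_I = 0.41 × 0.0769428 = 0.0315465
  P(Z=II)·f_II = 0.38 × 0.152193 = 0.0578332
  P(Z=III)·f_III = 0.21 × 0.154936 = 0.0325365
Denominator: 0.0315465 + 0.0578332 + 0.0325365 = 0.121916
So the posterior for Regime III is 0.0325365 / 0.121916 ≈ 0.267.

0.267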